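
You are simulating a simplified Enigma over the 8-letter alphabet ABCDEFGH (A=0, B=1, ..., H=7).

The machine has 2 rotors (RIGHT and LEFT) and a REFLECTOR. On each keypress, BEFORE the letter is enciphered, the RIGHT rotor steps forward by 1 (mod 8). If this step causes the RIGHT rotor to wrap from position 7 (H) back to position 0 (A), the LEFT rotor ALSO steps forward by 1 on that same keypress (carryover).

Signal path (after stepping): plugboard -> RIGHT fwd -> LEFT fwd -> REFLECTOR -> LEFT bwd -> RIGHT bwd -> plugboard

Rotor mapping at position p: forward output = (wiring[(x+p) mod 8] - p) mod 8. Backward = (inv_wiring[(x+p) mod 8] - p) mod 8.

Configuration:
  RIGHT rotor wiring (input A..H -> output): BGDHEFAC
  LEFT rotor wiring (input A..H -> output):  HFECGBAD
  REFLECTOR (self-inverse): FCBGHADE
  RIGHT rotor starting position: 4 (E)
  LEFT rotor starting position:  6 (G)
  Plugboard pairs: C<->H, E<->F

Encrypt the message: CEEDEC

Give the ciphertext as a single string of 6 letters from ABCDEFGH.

Char 1 ('C'): step: R->5, L=6; C->plug->H->R->H->L->D->refl->G->L'->E->R'->D->plug->D
Char 2 ('E'): step: R->6, L=6; E->plug->F->R->B->L->F->refl->A->L'->G->R'->G->plug->G
Char 3 ('E'): step: R->7, L=6; E->plug->F->R->F->L->E->refl->H->L'->D->R'->A->plug->A
Char 4 ('D'): step: R->0, L->7 (L advanced); D->plug->D->R->H->L->B->refl->C->L'->G->R'->B->plug->B
Char 5 ('E'): step: R->1, L=7; E->plug->F->R->H->L->B->refl->C->L'->G->R'->C->plug->H
Char 6 ('C'): step: R->2, L=7; C->plug->H->R->E->L->D->refl->G->L'->C->R'->C->plug->H

Answer: DGABHH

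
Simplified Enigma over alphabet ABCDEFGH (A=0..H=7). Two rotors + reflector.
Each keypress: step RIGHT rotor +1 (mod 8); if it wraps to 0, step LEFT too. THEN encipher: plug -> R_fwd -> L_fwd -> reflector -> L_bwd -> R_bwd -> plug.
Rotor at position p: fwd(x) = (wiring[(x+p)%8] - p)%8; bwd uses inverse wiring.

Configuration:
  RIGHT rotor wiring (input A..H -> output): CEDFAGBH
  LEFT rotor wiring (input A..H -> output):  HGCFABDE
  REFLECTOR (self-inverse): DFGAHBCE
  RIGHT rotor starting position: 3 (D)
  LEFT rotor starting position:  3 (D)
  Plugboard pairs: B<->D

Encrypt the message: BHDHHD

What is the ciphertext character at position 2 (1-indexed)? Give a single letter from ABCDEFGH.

Char 1 ('B'): step: R->4, L=3; B->plug->D->R->D->L->A->refl->D->L'->G->R'->E->plug->E
Char 2 ('H'): step: R->5, L=3; H->plug->H->R->D->L->A->refl->D->L'->G->R'->F->plug->F

F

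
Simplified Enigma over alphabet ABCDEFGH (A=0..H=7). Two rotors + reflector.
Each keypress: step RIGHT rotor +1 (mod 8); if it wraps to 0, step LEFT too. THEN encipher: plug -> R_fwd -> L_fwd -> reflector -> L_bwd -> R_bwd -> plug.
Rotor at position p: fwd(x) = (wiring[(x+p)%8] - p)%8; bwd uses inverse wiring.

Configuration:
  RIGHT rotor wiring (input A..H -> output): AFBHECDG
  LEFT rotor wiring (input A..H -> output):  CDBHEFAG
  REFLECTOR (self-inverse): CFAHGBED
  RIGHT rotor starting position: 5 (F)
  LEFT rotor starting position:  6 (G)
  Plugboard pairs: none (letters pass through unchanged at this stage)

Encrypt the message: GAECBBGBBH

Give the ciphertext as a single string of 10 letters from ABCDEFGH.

Char 1 ('G'): step: R->6, L=6; G->plug->G->R->G->L->G->refl->E->L'->C->R'->C->plug->C
Char 2 ('A'): step: R->7, L=6; A->plug->A->R->H->L->H->refl->D->L'->E->R'->H->plug->H
Char 3 ('E'): step: R->0, L->7 (L advanced); E->plug->E->R->E->L->A->refl->C->L'->D->R'->G->plug->G
Char 4 ('C'): step: R->1, L=7; C->plug->C->R->G->L->G->refl->E->L'->C->R'->F->plug->F
Char 5 ('B'): step: R->2, L=7; B->plug->B->R->F->L->F->refl->B->L'->H->R'->A->plug->A
Char 6 ('B'): step: R->3, L=7; B->plug->B->R->B->L->D->refl->H->L'->A->R'->D->plug->D
Char 7 ('G'): step: R->4, L=7; G->plug->G->R->F->L->F->refl->B->L'->H->R'->C->plug->C
Char 8 ('B'): step: R->5, L=7; B->plug->B->R->G->L->G->refl->E->L'->C->R'->G->plug->G
Char 9 ('B'): step: R->6, L=7; B->plug->B->R->A->L->H->refl->D->L'->B->R'->F->plug->F
Char 10 ('H'): step: R->7, L=7; H->plug->H->R->E->L->A->refl->C->L'->D->R'->G->plug->G

Answer: CHGFADCGFG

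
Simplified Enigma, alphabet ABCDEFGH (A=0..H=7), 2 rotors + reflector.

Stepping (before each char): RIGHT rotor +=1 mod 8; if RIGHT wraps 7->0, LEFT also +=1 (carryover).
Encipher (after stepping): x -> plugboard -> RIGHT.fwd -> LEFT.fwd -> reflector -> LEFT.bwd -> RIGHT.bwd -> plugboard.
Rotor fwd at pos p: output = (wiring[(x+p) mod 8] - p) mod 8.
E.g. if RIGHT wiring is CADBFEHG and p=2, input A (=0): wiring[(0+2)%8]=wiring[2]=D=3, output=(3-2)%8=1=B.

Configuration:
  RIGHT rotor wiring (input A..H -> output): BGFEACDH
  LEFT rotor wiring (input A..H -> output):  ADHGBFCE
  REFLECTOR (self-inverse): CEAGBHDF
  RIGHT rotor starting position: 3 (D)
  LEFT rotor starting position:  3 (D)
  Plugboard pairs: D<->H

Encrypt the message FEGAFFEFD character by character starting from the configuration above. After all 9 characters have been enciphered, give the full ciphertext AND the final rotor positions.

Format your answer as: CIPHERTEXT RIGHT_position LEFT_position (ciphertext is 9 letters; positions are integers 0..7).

Char 1 ('F'): step: R->4, L=3; F->plug->F->R->C->L->C->refl->A->L'->G->R'->B->plug->B
Char 2 ('E'): step: R->5, L=3; E->plug->E->R->B->L->G->refl->D->L'->A->R'->F->plug->F
Char 3 ('G'): step: R->6, L=3; G->plug->G->R->C->L->C->refl->A->L'->G->R'->F->plug->F
Char 4 ('A'): step: R->7, L=3; A->plug->A->R->A->L->D->refl->G->L'->B->R'->F->plug->F
Char 5 ('F'): step: R->0, L->4 (L advanced); F->plug->F->R->C->L->G->refl->D->L'->G->R'->B->plug->B
Char 6 ('F'): step: R->1, L=4; F->plug->F->R->C->L->G->refl->D->L'->G->R'->G->plug->G
Char 7 ('E'): step: R->2, L=4; E->plug->E->R->B->L->B->refl->E->L'->E->R'->H->plug->D
Char 8 ('F'): step: R->3, L=4; F->plug->F->R->G->L->D->refl->G->L'->C->R'->H->plug->D
Char 9 ('D'): step: R->4, L=4; D->plug->H->R->A->L->F->refl->H->L'->F->R'->E->plug->E
Final: ciphertext=BFFFBGDDE, RIGHT=4, LEFT=4

Answer: BFFFBGDDE 4 4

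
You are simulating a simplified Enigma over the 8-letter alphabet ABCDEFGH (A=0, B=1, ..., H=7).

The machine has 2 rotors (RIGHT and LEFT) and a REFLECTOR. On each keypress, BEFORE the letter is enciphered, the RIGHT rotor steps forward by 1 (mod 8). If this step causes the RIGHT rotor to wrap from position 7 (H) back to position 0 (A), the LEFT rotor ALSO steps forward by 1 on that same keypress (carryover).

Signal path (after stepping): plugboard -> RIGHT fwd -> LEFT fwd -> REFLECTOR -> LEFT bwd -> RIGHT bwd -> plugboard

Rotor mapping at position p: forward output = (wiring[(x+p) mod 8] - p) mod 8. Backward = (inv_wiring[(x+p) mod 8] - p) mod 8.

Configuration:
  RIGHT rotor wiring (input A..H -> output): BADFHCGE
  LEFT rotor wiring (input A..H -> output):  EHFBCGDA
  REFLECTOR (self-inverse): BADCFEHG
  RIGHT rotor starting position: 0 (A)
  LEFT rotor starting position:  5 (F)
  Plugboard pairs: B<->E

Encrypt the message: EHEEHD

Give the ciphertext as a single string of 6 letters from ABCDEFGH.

Answer: CGAGDH

Derivation:
Char 1 ('E'): step: R->1, L=5; E->plug->B->R->C->L->D->refl->C->L'->E->R'->C->plug->C
Char 2 ('H'): step: R->2, L=5; H->plug->H->R->G->L->E->refl->F->L'->H->R'->G->plug->G
Char 3 ('E'): step: R->3, L=5; E->plug->B->R->E->L->C->refl->D->L'->C->R'->A->plug->A
Char 4 ('E'): step: R->4, L=5; E->plug->B->R->G->L->E->refl->F->L'->H->R'->G->plug->G
Char 5 ('H'): step: R->5, L=5; H->plug->H->R->C->L->D->refl->C->L'->E->R'->D->plug->D
Char 6 ('D'): step: R->6, L=5; D->plug->D->R->C->L->D->refl->C->L'->E->R'->H->plug->H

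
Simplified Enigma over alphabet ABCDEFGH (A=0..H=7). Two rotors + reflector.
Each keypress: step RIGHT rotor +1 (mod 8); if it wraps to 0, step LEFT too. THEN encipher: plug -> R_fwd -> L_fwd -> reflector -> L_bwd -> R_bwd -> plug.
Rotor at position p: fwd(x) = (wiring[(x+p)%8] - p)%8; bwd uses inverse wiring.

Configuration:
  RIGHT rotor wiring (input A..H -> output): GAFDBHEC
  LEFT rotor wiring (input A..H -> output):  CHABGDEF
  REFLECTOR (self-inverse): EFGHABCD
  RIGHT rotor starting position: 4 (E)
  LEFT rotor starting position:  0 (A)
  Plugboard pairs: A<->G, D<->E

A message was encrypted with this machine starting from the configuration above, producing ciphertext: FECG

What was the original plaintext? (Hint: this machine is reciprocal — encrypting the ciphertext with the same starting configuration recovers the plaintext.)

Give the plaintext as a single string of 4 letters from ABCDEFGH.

Answer: HGHH

Derivation:
Char 1 ('F'): step: R->5, L=0; F->plug->F->R->A->L->C->refl->G->L'->E->R'->H->plug->H
Char 2 ('E'): step: R->6, L=0; E->plug->D->R->C->L->A->refl->E->L'->G->R'->A->plug->G
Char 3 ('C'): step: R->7, L=0; C->plug->C->R->B->L->H->refl->D->L'->F->R'->H->plug->H
Char 4 ('G'): step: R->0, L->1 (L advanced); G->plug->A->R->G->L->E->refl->A->L'->C->R'->H->plug->H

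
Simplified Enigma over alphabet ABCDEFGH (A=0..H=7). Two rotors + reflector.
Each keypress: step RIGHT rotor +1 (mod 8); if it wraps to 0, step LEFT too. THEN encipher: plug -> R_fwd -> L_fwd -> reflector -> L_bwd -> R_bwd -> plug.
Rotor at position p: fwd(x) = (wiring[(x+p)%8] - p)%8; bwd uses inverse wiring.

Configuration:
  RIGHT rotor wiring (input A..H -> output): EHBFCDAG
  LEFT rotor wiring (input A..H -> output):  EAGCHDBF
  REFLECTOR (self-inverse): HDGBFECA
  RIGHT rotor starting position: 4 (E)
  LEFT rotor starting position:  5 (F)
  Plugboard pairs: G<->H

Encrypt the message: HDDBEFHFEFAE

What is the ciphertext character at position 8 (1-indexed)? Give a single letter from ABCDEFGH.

Char 1 ('H'): step: R->5, L=5; H->plug->G->R->A->L->G->refl->C->L'->H->R'->D->plug->D
Char 2 ('D'): step: R->6, L=5; D->plug->D->R->B->L->E->refl->F->L'->G->R'->C->plug->C
Char 3 ('D'): step: R->7, L=5; D->plug->D->R->C->L->A->refl->H->L'->D->R'->F->plug->F
Char 4 ('B'): step: R->0, L->6 (L advanced); B->plug->B->R->H->L->F->refl->E->L'->F->R'->D->plug->D
Char 5 ('E'): step: R->1, L=6; E->plug->E->R->C->L->G->refl->C->L'->D->R'->H->plug->G
Char 6 ('F'): step: R->2, L=6; F->plug->F->R->E->L->A->refl->H->L'->B->R'->D->plug->D
Char 7 ('H'): step: R->3, L=6; H->plug->G->R->E->L->A->refl->H->L'->B->R'->F->plug->F
Char 8 ('F'): step: R->4, L=6; F->plug->F->R->D->L->C->refl->G->L'->C->R'->D->plug->D

D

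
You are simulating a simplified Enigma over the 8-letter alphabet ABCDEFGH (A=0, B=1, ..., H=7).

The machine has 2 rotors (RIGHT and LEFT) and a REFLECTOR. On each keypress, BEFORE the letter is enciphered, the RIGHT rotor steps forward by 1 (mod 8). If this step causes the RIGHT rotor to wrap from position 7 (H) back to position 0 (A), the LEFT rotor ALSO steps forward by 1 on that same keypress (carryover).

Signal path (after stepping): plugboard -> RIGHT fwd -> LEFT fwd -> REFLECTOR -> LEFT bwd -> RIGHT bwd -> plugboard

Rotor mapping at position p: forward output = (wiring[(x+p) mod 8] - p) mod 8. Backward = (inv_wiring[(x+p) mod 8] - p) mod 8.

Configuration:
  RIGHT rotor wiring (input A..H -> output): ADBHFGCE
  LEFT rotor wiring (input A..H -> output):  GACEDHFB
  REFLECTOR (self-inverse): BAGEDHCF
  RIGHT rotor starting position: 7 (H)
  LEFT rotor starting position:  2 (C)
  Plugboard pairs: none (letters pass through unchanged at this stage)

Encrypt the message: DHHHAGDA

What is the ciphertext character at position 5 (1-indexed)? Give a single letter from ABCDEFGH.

Char 1 ('D'): step: R->0, L->3 (L advanced); D->plug->D->R->H->L->H->refl->F->L'->G->R'->F->plug->F
Char 2 ('H'): step: R->1, L=3; H->plug->H->R->H->L->H->refl->F->L'->G->R'->C->plug->C
Char 3 ('H'): step: R->2, L=3; H->plug->H->R->B->L->A->refl->B->L'->A->R'->E->plug->E
Char 4 ('H'): step: R->3, L=3; H->plug->H->R->G->L->F->refl->H->L'->H->R'->D->plug->D
Char 5 ('A'): step: R->4, L=3; A->plug->A->R->B->L->A->refl->B->L'->A->R'->D->plug->D

D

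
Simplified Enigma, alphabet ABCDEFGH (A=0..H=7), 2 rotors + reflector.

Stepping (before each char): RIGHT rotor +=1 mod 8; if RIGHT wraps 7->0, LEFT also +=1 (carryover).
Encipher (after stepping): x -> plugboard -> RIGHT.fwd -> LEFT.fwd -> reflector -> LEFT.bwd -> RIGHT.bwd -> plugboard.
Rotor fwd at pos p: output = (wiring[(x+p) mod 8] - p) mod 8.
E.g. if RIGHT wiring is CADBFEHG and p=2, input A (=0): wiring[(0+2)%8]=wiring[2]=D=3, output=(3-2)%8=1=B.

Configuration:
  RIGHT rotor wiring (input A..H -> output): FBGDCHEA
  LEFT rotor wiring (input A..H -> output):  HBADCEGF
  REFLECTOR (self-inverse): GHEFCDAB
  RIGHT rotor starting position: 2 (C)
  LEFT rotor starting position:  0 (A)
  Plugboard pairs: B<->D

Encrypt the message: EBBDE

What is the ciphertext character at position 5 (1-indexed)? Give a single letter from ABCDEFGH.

Char 1 ('E'): step: R->3, L=0; E->plug->E->R->F->L->E->refl->C->L'->E->R'->C->plug->C
Char 2 ('B'): step: R->4, L=0; B->plug->D->R->E->L->C->refl->E->L'->F->R'->F->plug->F
Char 3 ('B'): step: R->5, L=0; B->plug->D->R->A->L->H->refl->B->L'->B->R'->F->plug->F
Char 4 ('D'): step: R->6, L=0; D->plug->B->R->C->L->A->refl->G->L'->G->R'->A->plug->A
Char 5 ('E'): step: R->7, L=0; E->plug->E->R->E->L->C->refl->E->L'->F->R'->H->plug->H

H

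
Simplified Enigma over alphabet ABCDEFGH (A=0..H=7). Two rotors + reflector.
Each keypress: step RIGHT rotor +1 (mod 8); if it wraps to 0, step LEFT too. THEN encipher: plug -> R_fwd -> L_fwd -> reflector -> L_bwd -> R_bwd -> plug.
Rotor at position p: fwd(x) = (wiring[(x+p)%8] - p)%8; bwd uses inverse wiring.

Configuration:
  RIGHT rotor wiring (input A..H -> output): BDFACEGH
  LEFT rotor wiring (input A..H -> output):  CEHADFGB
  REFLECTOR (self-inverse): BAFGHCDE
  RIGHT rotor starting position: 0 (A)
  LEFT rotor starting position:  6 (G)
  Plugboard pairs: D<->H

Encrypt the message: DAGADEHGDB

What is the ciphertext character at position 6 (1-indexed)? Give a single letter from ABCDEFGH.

Char 1 ('D'): step: R->1, L=6; D->plug->H->R->A->L->A->refl->B->L'->E->R'->B->plug->B
Char 2 ('A'): step: R->2, L=6; A->plug->A->R->D->L->G->refl->D->L'->B->R'->H->plug->D
Char 3 ('G'): step: R->3, L=6; G->plug->G->R->A->L->A->refl->B->L'->E->R'->E->plug->E
Char 4 ('A'): step: R->4, L=6; A->plug->A->R->G->L->F->refl->C->L'->F->R'->E->plug->E
Char 5 ('D'): step: R->5, L=6; D->plug->H->R->F->L->C->refl->F->L'->G->R'->E->plug->E
Char 6 ('E'): step: R->6, L=6; E->plug->E->R->H->L->H->refl->E->L'->C->R'->F->plug->F

F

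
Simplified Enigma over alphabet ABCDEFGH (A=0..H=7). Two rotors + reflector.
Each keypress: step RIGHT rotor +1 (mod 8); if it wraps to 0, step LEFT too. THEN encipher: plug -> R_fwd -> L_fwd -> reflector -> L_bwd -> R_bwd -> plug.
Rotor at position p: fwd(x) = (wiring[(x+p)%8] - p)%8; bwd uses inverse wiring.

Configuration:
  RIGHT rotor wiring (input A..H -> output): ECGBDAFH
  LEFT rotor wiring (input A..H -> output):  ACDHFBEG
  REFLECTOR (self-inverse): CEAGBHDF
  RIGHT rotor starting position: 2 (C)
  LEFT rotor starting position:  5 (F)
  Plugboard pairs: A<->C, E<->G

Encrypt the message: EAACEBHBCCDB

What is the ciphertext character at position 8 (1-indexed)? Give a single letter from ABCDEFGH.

Char 1 ('E'): step: R->3, L=5; E->plug->G->R->H->L->A->refl->C->L'->G->R'->A->plug->C
Char 2 ('A'): step: R->4, L=5; A->plug->C->R->B->L->H->refl->F->L'->E->R'->B->plug->B
Char 3 ('A'): step: R->5, L=5; A->plug->C->R->C->L->B->refl->E->L'->A->R'->B->plug->B
Char 4 ('C'): step: R->6, L=5; C->plug->A->R->H->L->A->refl->C->L'->G->R'->C->plug->A
Char 5 ('E'): step: R->7, L=5; E->plug->G->R->B->L->H->refl->F->L'->E->R'->F->plug->F
Char 6 ('B'): step: R->0, L->6 (L advanced); B->plug->B->R->C->L->C->refl->A->L'->B->R'->D->plug->D
Char 7 ('H'): step: R->1, L=6; H->plug->H->R->D->L->E->refl->B->L'->F->R'->B->plug->B
Char 8 ('B'): step: R->2, L=6; B->plug->B->R->H->L->D->refl->G->L'->A->R'->H->plug->H

H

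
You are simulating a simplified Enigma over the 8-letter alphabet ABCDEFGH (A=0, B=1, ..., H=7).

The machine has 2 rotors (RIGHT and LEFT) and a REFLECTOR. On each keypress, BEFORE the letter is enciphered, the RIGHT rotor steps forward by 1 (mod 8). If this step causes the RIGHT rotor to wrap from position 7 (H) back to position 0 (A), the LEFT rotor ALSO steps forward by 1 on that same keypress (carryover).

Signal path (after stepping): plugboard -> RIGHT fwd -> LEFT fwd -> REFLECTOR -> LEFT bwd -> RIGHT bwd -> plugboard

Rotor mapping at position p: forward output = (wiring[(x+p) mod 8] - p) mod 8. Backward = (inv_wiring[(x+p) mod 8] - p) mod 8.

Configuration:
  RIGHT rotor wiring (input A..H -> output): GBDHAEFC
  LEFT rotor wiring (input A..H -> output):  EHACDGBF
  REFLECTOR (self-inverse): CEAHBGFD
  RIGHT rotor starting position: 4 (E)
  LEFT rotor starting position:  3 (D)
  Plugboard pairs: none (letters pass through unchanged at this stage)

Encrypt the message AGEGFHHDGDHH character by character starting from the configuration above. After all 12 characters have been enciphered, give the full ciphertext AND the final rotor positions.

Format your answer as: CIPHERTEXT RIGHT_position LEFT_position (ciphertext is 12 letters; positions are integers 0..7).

Answer: HCCEGDBHAHAF 0 5

Derivation:
Char 1 ('A'): step: R->5, L=3; A->plug->A->R->H->L->F->refl->G->L'->D->R'->H->plug->H
Char 2 ('G'): step: R->6, L=3; G->plug->G->R->C->L->D->refl->H->L'->A->R'->C->plug->C
Char 3 ('E'): step: R->7, L=3; E->plug->E->R->A->L->H->refl->D->L'->C->R'->C->plug->C
Char 4 ('G'): step: R->0, L->4 (L advanced); G->plug->G->R->F->L->D->refl->H->L'->A->R'->E->plug->E
Char 5 ('F'): step: R->1, L=4; F->plug->F->R->E->L->A->refl->C->L'->B->R'->G->plug->G
Char 6 ('H'): step: R->2, L=4; H->plug->H->R->H->L->G->refl->F->L'->C->R'->D->plug->D
Char 7 ('H'): step: R->3, L=4; H->plug->H->R->A->L->H->refl->D->L'->F->R'->B->plug->B
Char 8 ('D'): step: R->4, L=4; D->plug->D->R->G->L->E->refl->B->L'->D->R'->H->plug->H
Char 9 ('G'): step: R->5, L=4; G->plug->G->R->C->L->F->refl->G->L'->H->R'->A->plug->A
Char 10 ('D'): step: R->6, L=4; D->plug->D->R->D->L->B->refl->E->L'->G->R'->H->plug->H
Char 11 ('H'): step: R->7, L=4; H->plug->H->R->G->L->E->refl->B->L'->D->R'->A->plug->A
Char 12 ('H'): step: R->0, L->5 (L advanced); H->plug->H->R->C->L->A->refl->C->L'->E->R'->F->plug->F
Final: ciphertext=HCCEGDBHAHAF, RIGHT=0, LEFT=5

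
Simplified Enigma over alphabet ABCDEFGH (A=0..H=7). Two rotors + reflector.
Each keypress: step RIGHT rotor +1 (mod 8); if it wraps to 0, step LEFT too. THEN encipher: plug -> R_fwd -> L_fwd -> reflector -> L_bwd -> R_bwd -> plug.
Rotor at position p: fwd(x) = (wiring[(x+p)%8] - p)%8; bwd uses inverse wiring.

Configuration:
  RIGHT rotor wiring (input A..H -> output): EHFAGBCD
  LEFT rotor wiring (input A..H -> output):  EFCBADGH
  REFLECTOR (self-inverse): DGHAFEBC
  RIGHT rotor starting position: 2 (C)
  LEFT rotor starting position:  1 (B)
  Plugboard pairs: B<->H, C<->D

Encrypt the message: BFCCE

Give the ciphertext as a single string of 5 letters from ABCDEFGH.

Char 1 ('B'): step: R->3, L=1; B->plug->H->R->C->L->A->refl->D->L'->H->R'->D->plug->C
Char 2 ('F'): step: R->4, L=1; F->plug->F->R->D->L->H->refl->C->L'->E->R'->H->plug->B
Char 3 ('C'): step: R->5, L=1; C->plug->D->R->H->L->D->refl->A->L'->C->R'->E->plug->E
Char 4 ('C'): step: R->6, L=1; C->plug->D->R->B->L->B->refl->G->L'->G->R'->C->plug->D
Char 5 ('E'): step: R->7, L=1; E->plug->E->R->B->L->B->refl->G->L'->G->R'->D->plug->C

Answer: CBEDC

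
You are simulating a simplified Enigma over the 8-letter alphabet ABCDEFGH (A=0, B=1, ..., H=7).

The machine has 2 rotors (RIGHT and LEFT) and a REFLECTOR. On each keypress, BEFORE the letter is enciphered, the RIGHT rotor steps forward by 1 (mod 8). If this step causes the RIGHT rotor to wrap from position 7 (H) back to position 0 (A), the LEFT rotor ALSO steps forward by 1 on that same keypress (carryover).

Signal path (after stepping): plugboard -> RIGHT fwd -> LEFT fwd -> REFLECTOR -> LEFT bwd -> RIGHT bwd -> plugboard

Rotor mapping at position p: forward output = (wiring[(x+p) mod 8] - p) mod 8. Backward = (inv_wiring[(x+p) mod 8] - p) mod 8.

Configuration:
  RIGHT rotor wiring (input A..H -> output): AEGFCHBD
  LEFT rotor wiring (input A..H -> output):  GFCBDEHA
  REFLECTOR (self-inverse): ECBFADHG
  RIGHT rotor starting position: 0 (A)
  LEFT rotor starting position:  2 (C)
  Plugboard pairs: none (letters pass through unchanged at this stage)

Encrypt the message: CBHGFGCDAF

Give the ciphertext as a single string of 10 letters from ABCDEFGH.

Char 1 ('C'): step: R->1, L=2; C->plug->C->R->E->L->F->refl->D->L'->H->R'->H->plug->H
Char 2 ('B'): step: R->2, L=2; B->plug->B->R->D->L->C->refl->B->L'->C->R'->H->plug->H
Char 3 ('H'): step: R->3, L=2; H->plug->H->R->D->L->C->refl->B->L'->C->R'->A->plug->A
Char 4 ('G'): step: R->4, L=2; G->plug->G->R->C->L->B->refl->C->L'->D->R'->B->plug->B
Char 5 ('F'): step: R->5, L=2; F->plug->F->R->B->L->H->refl->G->L'->F->R'->H->plug->H
Char 6 ('G'): step: R->6, L=2; G->plug->G->R->E->L->F->refl->D->L'->H->R'->F->plug->F
Char 7 ('C'): step: R->7, L=2; C->plug->C->R->F->L->G->refl->H->L'->B->R'->B->plug->B
Char 8 ('D'): step: R->0, L->3 (L advanced); D->plug->D->R->F->L->D->refl->F->L'->E->R'->B->plug->B
Char 9 ('A'): step: R->1, L=3; A->plug->A->R->D->L->E->refl->A->L'->B->R'->D->plug->D
Char 10 ('F'): step: R->2, L=3; F->plug->F->R->B->L->A->refl->E->L'->D->R'->B->plug->B

Answer: HHABHFBBDB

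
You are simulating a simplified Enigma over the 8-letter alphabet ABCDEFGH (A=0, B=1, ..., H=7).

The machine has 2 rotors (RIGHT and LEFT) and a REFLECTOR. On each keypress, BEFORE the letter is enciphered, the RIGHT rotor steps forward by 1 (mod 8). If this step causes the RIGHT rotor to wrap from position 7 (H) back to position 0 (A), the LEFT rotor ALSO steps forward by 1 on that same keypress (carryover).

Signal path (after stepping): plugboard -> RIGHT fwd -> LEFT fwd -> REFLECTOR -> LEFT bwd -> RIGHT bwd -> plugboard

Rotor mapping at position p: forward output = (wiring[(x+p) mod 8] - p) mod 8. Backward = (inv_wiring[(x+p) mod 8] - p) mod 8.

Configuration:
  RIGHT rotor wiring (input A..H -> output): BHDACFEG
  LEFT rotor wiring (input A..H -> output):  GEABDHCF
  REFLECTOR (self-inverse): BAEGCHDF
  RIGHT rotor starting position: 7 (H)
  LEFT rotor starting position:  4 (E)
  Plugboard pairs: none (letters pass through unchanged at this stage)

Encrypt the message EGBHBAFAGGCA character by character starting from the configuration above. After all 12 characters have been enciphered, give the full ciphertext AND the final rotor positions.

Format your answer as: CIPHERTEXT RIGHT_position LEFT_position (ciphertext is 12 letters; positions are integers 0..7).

Char 1 ('E'): step: R->0, L->5 (L advanced); E->plug->E->R->C->L->A->refl->B->L'->D->R'->C->plug->C
Char 2 ('G'): step: R->1, L=5; G->plug->G->R->F->L->D->refl->G->L'->H->R'->C->plug->C
Char 3 ('B'): step: R->2, L=5; B->plug->B->R->G->L->E->refl->C->L'->A->R'->C->plug->C
Char 4 ('H'): step: R->3, L=5; H->plug->H->R->A->L->C->refl->E->L'->G->R'->F->plug->F
Char 5 ('B'): step: R->4, L=5; B->plug->B->R->B->L->F->refl->H->L'->E->R'->H->plug->H
Char 6 ('A'): step: R->5, L=5; A->plug->A->R->A->L->C->refl->E->L'->G->R'->F->plug->F
Char 7 ('F'): step: R->6, L=5; F->plug->F->R->C->L->A->refl->B->L'->D->R'->C->plug->C
Char 8 ('A'): step: R->7, L=5; A->plug->A->R->H->L->G->refl->D->L'->F->R'->H->plug->H
Char 9 ('G'): step: R->0, L->6 (L advanced); G->plug->G->R->E->L->C->refl->E->L'->A->R'->D->plug->D
Char 10 ('G'): step: R->1, L=6; G->plug->G->R->F->L->D->refl->G->L'->D->R'->F->plug->F
Char 11 ('C'): step: R->2, L=6; C->plug->C->R->A->L->E->refl->C->L'->E->R'->F->plug->F
Char 12 ('A'): step: R->3, L=6; A->plug->A->R->F->L->D->refl->G->L'->D->R'->E->plug->E
Final: ciphertext=CCCFHFCHDFFE, RIGHT=3, LEFT=6

Answer: CCCFHFCHDFFE 3 6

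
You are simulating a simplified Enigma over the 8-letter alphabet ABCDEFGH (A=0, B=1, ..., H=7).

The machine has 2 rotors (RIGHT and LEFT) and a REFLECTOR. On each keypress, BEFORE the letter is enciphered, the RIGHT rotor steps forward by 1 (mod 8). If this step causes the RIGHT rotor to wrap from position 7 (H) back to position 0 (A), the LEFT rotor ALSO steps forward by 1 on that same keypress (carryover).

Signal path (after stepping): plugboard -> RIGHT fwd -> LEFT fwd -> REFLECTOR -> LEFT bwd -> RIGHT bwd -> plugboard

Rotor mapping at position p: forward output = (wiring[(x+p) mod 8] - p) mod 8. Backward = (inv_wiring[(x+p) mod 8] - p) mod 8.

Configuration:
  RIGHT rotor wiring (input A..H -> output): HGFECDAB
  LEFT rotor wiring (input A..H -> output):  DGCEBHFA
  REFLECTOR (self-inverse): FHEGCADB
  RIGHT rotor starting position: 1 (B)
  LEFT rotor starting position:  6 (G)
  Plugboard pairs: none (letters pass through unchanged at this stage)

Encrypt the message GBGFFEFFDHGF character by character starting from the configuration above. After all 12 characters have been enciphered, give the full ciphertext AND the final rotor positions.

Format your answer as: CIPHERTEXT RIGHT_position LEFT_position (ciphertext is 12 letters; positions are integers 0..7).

Answer: ECCGHDACGCDD 5 7

Derivation:
Char 1 ('G'): step: R->2, L=6; G->plug->G->R->F->L->G->refl->D->L'->G->R'->E->plug->E
Char 2 ('B'): step: R->3, L=6; B->plug->B->R->H->L->B->refl->H->L'->A->R'->C->plug->C
Char 3 ('G'): step: R->4, L=6; G->plug->G->R->B->L->C->refl->E->L'->E->R'->C->plug->C
Char 4 ('F'): step: R->5, L=6; F->plug->F->R->A->L->H->refl->B->L'->H->R'->G->plug->G
Char 5 ('F'): step: R->6, L=6; F->plug->F->R->G->L->D->refl->G->L'->F->R'->H->plug->H
Char 6 ('E'): step: R->7, L=6; E->plug->E->R->F->L->G->refl->D->L'->G->R'->D->plug->D
Char 7 ('F'): step: R->0, L->7 (L advanced); F->plug->F->R->D->L->D->refl->G->L'->H->R'->A->plug->A
Char 8 ('F'): step: R->1, L=7; F->plug->F->R->H->L->G->refl->D->L'->D->R'->C->plug->C
Char 9 ('D'): step: R->2, L=7; D->plug->D->R->B->L->E->refl->C->L'->F->R'->G->plug->G
Char 10 ('H'): step: R->3, L=7; H->plug->H->R->C->L->H->refl->B->L'->A->R'->C->plug->C
Char 11 ('G'): step: R->4, L=7; G->plug->G->R->B->L->E->refl->C->L'->F->R'->D->plug->D
Char 12 ('F'): step: R->5, L=7; F->plug->F->R->A->L->B->refl->H->L'->C->R'->D->plug->D
Final: ciphertext=ECCGHDACGCDD, RIGHT=5, LEFT=7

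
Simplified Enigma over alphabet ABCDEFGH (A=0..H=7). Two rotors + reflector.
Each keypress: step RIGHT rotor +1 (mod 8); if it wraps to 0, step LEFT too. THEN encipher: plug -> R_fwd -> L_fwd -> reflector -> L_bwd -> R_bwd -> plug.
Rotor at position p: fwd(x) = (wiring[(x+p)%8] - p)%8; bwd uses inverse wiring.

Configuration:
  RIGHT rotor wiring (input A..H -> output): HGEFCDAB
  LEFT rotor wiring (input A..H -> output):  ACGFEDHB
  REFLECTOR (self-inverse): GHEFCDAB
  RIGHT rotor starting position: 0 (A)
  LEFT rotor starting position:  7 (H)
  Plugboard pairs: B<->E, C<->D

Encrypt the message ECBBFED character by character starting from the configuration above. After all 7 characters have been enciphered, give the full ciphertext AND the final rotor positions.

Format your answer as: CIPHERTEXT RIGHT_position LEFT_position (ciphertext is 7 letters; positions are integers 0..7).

Answer: CEDHDDG 7 7

Derivation:
Char 1 ('E'): step: R->1, L=7; E->plug->B->R->D->L->H->refl->B->L'->B->R'->D->plug->C
Char 2 ('C'): step: R->2, L=7; C->plug->D->R->B->L->B->refl->H->L'->D->R'->B->plug->E
Char 3 ('B'): step: R->3, L=7; B->plug->E->R->G->L->E->refl->C->L'->A->R'->C->plug->D
Char 4 ('B'): step: R->4, L=7; B->plug->E->R->D->L->H->refl->B->L'->B->R'->H->plug->H
Char 5 ('F'): step: R->5, L=7; F->plug->F->R->H->L->A->refl->G->L'->E->R'->C->plug->D
Char 6 ('E'): step: R->6, L=7; E->plug->B->R->D->L->H->refl->B->L'->B->R'->C->plug->D
Char 7 ('D'): step: R->7, L=7; D->plug->C->R->H->L->A->refl->G->L'->E->R'->G->plug->G
Final: ciphertext=CEDHDDG, RIGHT=7, LEFT=7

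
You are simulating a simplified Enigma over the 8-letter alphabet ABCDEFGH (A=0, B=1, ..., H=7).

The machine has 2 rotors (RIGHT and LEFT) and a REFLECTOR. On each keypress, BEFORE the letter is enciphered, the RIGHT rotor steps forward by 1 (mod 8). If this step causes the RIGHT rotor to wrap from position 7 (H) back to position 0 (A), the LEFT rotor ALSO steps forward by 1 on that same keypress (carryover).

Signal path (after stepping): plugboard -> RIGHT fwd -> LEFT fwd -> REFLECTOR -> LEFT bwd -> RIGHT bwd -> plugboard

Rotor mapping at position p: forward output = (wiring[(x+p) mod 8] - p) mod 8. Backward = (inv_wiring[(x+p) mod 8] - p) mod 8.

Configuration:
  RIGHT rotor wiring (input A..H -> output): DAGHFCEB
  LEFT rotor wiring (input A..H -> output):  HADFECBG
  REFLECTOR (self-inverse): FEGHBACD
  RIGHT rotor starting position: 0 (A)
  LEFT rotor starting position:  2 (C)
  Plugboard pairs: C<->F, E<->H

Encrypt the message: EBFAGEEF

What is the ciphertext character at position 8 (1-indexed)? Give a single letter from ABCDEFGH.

Char 1 ('E'): step: R->1, L=2; E->plug->H->R->C->L->C->refl->G->L'->H->R'->A->plug->A
Char 2 ('B'): step: R->2, L=2; B->plug->B->R->F->L->E->refl->B->L'->A->R'->D->plug->D
Char 3 ('F'): step: R->3, L=2; F->plug->C->R->H->L->G->refl->C->L'->C->R'->B->plug->B
Char 4 ('A'): step: R->4, L=2; A->plug->A->R->B->L->D->refl->H->L'->E->R'->F->plug->C
Char 5 ('G'): step: R->5, L=2; G->plug->G->R->C->L->C->refl->G->L'->H->R'->B->plug->B
Char 6 ('E'): step: R->6, L=2; E->plug->H->R->E->L->H->refl->D->L'->B->R'->F->plug->C
Char 7 ('E'): step: R->7, L=2; E->plug->H->R->F->L->E->refl->B->L'->A->R'->E->plug->H
Char 8 ('F'): step: R->0, L->3 (L advanced); F->plug->C->R->G->L->F->refl->A->L'->H->R'->D->plug->D

D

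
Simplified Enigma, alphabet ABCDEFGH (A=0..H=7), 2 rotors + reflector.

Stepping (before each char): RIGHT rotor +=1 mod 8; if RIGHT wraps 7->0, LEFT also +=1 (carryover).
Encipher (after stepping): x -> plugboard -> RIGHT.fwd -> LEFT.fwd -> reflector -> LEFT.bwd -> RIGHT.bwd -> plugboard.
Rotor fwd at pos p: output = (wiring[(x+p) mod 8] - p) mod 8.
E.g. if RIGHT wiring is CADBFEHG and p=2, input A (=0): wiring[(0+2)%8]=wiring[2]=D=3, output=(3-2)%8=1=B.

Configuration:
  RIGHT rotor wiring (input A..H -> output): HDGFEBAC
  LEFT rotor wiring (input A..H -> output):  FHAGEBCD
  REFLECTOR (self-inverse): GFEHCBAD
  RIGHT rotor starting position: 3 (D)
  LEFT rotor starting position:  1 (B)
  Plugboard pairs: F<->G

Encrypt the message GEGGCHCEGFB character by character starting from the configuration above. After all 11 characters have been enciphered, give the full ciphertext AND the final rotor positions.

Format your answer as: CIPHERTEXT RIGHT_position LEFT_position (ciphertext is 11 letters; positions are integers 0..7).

Answer: DHFFBDHDBAE 6 2

Derivation:
Char 1 ('G'): step: R->4, L=1; G->plug->F->R->H->L->E->refl->C->L'->G->R'->D->plug->D
Char 2 ('E'): step: R->5, L=1; E->plug->E->R->G->L->C->refl->E->L'->H->R'->H->plug->H
Char 3 ('G'): step: R->6, L=1; G->plug->F->R->H->L->E->refl->C->L'->G->R'->G->plug->F
Char 4 ('G'): step: R->7, L=1; G->plug->F->R->F->L->B->refl->F->L'->C->R'->G->plug->F
Char 5 ('C'): step: R->0, L->2 (L advanced); C->plug->C->R->G->L->D->refl->H->L'->D->R'->B->plug->B
Char 6 ('H'): step: R->1, L=2; H->plug->H->R->G->L->D->refl->H->L'->D->R'->D->plug->D
Char 7 ('C'): step: R->2, L=2; C->plug->C->R->C->L->C->refl->E->L'->B->R'->H->plug->H
Char 8 ('E'): step: R->3, L=2; E->plug->E->R->H->L->F->refl->B->L'->F->R'->D->plug->D
Char 9 ('G'): step: R->4, L=2; G->plug->F->R->H->L->F->refl->B->L'->F->R'->B->plug->B
Char 10 ('F'): step: R->5, L=2; F->plug->G->R->A->L->G->refl->A->L'->E->R'->A->plug->A
Char 11 ('B'): step: R->6, L=2; B->plug->B->R->E->L->A->refl->G->L'->A->R'->E->plug->E
Final: ciphertext=DHFFBDHDBAE, RIGHT=6, LEFT=2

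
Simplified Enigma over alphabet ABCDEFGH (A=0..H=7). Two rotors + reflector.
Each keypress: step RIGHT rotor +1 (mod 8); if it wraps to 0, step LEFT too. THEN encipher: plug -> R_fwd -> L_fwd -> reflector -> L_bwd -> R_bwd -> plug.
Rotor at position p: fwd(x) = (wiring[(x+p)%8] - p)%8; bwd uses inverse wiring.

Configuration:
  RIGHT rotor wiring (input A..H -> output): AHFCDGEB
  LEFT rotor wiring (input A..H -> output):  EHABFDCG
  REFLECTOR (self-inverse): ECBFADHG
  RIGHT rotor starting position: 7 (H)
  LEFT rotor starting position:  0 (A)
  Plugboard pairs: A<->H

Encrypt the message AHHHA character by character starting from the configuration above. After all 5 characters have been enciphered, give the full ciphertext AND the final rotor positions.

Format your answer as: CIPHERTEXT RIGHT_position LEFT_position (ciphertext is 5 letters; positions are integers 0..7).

Answer: HAEEH 4 1

Derivation:
Char 1 ('A'): step: R->0, L->1 (L advanced); A->plug->H->R->B->L->H->refl->G->L'->A->R'->A->plug->H
Char 2 ('H'): step: R->1, L=1; H->plug->A->R->G->L->F->refl->D->L'->H->R'->H->plug->A
Char 3 ('H'): step: R->2, L=1; H->plug->A->R->D->L->E->refl->A->L'->C->R'->E->plug->E
Char 4 ('H'): step: R->3, L=1; H->plug->A->R->H->L->D->refl->F->L'->G->R'->E->plug->E
Char 5 ('A'): step: R->4, L=1; A->plug->H->R->G->L->F->refl->D->L'->H->R'->A->plug->H
Final: ciphertext=HAEEH, RIGHT=4, LEFT=1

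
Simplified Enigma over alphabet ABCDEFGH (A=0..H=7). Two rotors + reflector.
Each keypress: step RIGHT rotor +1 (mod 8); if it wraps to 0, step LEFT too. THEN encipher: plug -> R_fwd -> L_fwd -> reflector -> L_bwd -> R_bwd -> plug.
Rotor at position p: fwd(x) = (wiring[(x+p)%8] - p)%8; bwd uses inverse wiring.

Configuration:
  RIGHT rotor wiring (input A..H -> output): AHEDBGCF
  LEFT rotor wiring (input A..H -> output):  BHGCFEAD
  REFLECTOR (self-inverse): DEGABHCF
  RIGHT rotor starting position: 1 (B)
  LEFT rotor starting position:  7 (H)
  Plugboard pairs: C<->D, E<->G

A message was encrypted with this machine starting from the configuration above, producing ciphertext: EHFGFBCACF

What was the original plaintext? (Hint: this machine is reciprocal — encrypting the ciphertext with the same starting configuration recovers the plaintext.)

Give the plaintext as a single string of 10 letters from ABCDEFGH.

Char 1 ('E'): step: R->2, L=7; E->plug->G->R->G->L->F->refl->H->L'->D->R'->F->plug->F
Char 2 ('H'): step: R->3, L=7; H->plug->H->R->B->L->C->refl->G->L'->F->R'->F->plug->F
Char 3 ('F'): step: R->4, L=7; F->plug->F->R->D->L->H->refl->F->L'->G->R'->C->plug->D
Char 4 ('G'): step: R->5, L=7; G->plug->E->R->C->L->A->refl->D->L'->E->R'->H->plug->H
Char 5 ('F'): step: R->6, L=7; F->plug->F->R->F->L->G->refl->C->L'->B->R'->D->plug->C
Char 6 ('B'): step: R->7, L=7; B->plug->B->R->B->L->C->refl->G->L'->F->R'->D->plug->C
Char 7 ('C'): step: R->0, L->0 (L advanced); C->plug->D->R->D->L->C->refl->G->L'->C->R'->G->plug->E
Char 8 ('A'): step: R->1, L=0; A->plug->A->R->G->L->A->refl->D->L'->H->R'->H->plug->H
Char 9 ('C'): step: R->2, L=0; C->plug->D->R->E->L->F->refl->H->L'->B->R'->B->plug->B
Char 10 ('F'): step: R->3, L=0; F->plug->F->R->F->L->E->refl->B->L'->A->R'->A->plug->A

Answer: FFDHCCEHBA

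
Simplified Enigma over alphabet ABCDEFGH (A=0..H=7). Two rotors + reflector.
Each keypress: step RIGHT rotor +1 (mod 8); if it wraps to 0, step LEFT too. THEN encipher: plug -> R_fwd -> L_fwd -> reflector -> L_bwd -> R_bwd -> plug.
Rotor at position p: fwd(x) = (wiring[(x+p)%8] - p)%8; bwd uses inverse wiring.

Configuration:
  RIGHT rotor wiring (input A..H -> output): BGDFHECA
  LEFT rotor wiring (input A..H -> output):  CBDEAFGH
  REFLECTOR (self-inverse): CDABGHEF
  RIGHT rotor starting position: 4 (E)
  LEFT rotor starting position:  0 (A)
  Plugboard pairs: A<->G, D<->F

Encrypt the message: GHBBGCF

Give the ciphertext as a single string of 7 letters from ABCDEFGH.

Answer: BCGDEBG

Derivation:
Char 1 ('G'): step: R->5, L=0; G->plug->A->R->H->L->H->refl->F->L'->F->R'->B->plug->B
Char 2 ('H'): step: R->6, L=0; H->plug->H->R->G->L->G->refl->E->L'->D->R'->C->plug->C
Char 3 ('B'): step: R->7, L=0; B->plug->B->R->C->L->D->refl->B->L'->B->R'->A->plug->G
Char 4 ('B'): step: R->0, L->1 (L advanced); B->plug->B->R->G->L->G->refl->E->L'->E->R'->F->plug->D
Char 5 ('G'): step: R->1, L=1; G->plug->A->R->F->L->F->refl->H->L'->D->R'->E->plug->E
Char 6 ('C'): step: R->2, L=1; C->plug->C->R->F->L->F->refl->H->L'->D->R'->B->plug->B
Char 7 ('F'): step: R->3, L=1; F->plug->D->R->H->L->B->refl->D->L'->C->R'->A->plug->G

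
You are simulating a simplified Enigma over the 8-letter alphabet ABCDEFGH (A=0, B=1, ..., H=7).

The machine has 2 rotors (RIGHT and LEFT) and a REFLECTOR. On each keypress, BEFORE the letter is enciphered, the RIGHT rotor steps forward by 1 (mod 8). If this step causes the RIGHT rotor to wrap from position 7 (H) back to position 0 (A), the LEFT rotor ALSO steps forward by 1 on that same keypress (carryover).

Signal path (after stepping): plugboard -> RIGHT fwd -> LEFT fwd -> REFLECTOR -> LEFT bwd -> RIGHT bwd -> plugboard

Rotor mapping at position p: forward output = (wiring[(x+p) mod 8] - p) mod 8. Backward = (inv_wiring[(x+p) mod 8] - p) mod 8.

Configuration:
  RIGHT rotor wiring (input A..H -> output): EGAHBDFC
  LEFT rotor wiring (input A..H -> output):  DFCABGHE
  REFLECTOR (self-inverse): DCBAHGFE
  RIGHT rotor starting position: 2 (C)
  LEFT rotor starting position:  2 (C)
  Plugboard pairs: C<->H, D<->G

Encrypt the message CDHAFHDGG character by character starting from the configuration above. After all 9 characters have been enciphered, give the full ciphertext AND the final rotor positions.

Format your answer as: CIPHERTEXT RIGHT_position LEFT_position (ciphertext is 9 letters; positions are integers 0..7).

Char 1 ('C'): step: R->3, L=2; C->plug->H->R->F->L->C->refl->B->L'->G->R'->B->plug->B
Char 2 ('D'): step: R->4, L=2; D->plug->G->R->E->L->F->refl->G->L'->B->R'->C->plug->H
Char 3 ('H'): step: R->5, L=2; H->plug->C->R->F->L->C->refl->B->L'->G->R'->A->plug->A
Char 4 ('A'): step: R->6, L=2; A->plug->A->R->H->L->D->refl->A->L'->A->R'->D->plug->G
Char 5 ('F'): step: R->7, L=2; F->plug->F->R->C->L->H->refl->E->L'->D->R'->A->plug->A
Char 6 ('H'): step: R->0, L->3 (L advanced); H->plug->C->R->A->L->F->refl->G->L'->B->R'->E->plug->E
Char 7 ('D'): step: R->1, L=3; D->plug->G->R->B->L->G->refl->F->L'->A->R'->D->plug->G
Char 8 ('G'): step: R->2, L=3; G->plug->D->R->B->L->G->refl->F->L'->A->R'->F->plug->F
Char 9 ('G'): step: R->3, L=3; G->plug->D->R->C->L->D->refl->A->L'->F->R'->H->plug->C
Final: ciphertext=BHAGAEGFC, RIGHT=3, LEFT=3

Answer: BHAGAEGFC 3 3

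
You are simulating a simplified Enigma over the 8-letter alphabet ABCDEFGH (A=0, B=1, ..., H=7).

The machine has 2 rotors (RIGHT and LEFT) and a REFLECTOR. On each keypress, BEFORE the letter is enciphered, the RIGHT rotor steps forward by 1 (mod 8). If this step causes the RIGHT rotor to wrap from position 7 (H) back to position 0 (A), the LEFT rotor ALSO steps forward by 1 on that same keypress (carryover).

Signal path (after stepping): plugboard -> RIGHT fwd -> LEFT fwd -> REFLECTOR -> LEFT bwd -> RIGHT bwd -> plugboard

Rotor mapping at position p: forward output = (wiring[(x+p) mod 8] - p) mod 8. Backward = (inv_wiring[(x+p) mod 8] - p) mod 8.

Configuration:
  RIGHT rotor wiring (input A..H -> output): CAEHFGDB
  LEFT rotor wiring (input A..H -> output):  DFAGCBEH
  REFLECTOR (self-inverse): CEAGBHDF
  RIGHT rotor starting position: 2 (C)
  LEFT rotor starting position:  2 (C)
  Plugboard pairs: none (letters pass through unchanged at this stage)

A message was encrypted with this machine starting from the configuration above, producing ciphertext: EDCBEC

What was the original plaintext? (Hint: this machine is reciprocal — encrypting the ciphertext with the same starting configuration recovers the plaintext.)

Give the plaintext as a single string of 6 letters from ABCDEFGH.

Char 1 ('E'): step: R->3, L=2; E->plug->E->R->G->L->B->refl->E->L'->B->R'->H->plug->H
Char 2 ('D'): step: R->4, L=2; D->plug->D->R->F->L->F->refl->H->L'->D->R'->H->plug->H
Char 3 ('C'): step: R->5, L=2; C->plug->C->R->E->L->C->refl->A->L'->C->R'->G->plug->G
Char 4 ('B'): step: R->6, L=2; B->plug->B->R->D->L->H->refl->F->L'->F->R'->A->plug->A
Char 5 ('E'): step: R->7, L=2; E->plug->E->R->A->L->G->refl->D->L'->H->R'->G->plug->G
Char 6 ('C'): step: R->0, L->3 (L advanced); C->plug->C->R->E->L->E->refl->B->L'->D->R'->G->plug->G

Answer: HHGAGG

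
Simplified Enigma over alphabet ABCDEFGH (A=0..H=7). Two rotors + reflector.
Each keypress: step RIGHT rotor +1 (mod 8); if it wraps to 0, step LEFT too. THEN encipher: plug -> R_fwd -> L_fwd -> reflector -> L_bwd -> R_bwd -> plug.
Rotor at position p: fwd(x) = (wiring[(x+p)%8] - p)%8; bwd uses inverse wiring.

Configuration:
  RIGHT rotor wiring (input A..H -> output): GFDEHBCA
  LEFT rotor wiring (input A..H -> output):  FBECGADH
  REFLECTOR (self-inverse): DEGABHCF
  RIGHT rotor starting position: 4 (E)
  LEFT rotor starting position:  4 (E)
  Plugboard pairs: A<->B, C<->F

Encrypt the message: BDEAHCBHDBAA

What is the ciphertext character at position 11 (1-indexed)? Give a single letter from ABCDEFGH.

Char 1 ('B'): step: R->5, L=4; B->plug->A->R->E->L->B->refl->E->L'->B->R'->D->plug->D
Char 2 ('D'): step: R->6, L=4; D->plug->D->R->H->L->G->refl->C->L'->A->R'->C->plug->F
Char 3 ('E'): step: R->7, L=4; E->plug->E->R->F->L->F->refl->H->L'->C->R'->G->plug->G
Char 4 ('A'): step: R->0, L->5 (L advanced); A->plug->B->R->F->L->H->refl->F->L'->G->R'->A->plug->B
Char 5 ('H'): step: R->1, L=5; H->plug->H->R->F->L->H->refl->F->L'->G->R'->D->plug->D
Char 6 ('C'): step: R->2, L=5; C->plug->F->R->G->L->F->refl->H->L'->F->R'->C->plug->F
Char 7 ('B'): step: R->3, L=5; B->plug->A->R->B->L->G->refl->C->L'->C->R'->G->plug->G
Char 8 ('H'): step: R->4, L=5; H->plug->H->R->A->L->D->refl->A->L'->D->R'->A->plug->B
Char 9 ('D'): step: R->5, L=5; D->plug->D->R->B->L->G->refl->C->L'->C->R'->H->plug->H
Char 10 ('B'): step: R->6, L=5; B->plug->A->R->E->L->E->refl->B->L'->H->R'->D->plug->D
Char 11 ('A'): step: R->7, L=5; A->plug->B->R->H->L->B->refl->E->L'->E->R'->D->plug->D

D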